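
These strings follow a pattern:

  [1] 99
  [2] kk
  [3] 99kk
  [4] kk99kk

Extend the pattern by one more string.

99kkkk99kk

This is a Fibonacci-style word recurrence s(k) = s(k−2)·s(k−1): e.g. 99·kk = 99kk.
Continuing: 99kk · kk99kk gives term 5.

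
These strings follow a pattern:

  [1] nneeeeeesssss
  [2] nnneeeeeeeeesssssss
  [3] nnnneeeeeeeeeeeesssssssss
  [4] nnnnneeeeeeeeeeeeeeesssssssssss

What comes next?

nnnnnneeeeeeeeeeeeeeeeeesssssssssssss

Each string has the form n^{n} e^{3n} s^{2n+1}, where the shown terms are n = 2, 3, 4, 5.
For the next term, n = 6, so the run lengths are 6, 18, 13.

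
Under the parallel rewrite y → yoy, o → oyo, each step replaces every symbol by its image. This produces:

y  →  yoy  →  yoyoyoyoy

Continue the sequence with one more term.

Expanding yoyoyoyoy: y→yoy, o→oyo, y→yoy, o→oyo, y→yoy, o→oyo, y→yoy, o→oyo, y→yoy. Concatenated: yoy oyo yoy oyo yoy oyo yoy oyo yoy.

yoyoyoyoyoyoyoyoyoyoyoyoyoy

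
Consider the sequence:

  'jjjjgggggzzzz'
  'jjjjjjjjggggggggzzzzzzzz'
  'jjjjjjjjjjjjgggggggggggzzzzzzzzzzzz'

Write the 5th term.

jjjjjjjjjjjjjjjjjjjjgggggggggggggggggzzzzzzzzzzzzzzzzzzzz

Reading off run lengths: j runs 4, 8, 12; g runs 5, 8, 11; z runs 4, 8, 12 — each is linear in n (n = 1, 2, …).
At n = 5 the blocks have lengths 20, 17, 20.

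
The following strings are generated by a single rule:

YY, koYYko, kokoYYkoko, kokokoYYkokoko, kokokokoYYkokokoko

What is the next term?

kokokokokoYYkokokokoko

Each term wraps the previous one in ko on the left and ko on the right.
One more step from kokokokoYYkokokoko gives the answer.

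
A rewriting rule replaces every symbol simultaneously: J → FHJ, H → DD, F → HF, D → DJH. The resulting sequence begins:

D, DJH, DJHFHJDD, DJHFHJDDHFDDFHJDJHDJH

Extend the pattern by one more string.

φ(DJHFHJDDHFDDFHJDJHDJH) expands symbol-by-symbol to DJH FHJ DD HF DD FHJ DJH DJH DD HF DJH DJH HF DD FHJ DJH FHJ DD DJH FHJ DD; joining the 21 pieces gives the next term.

DJHFHJDDHFDDFHJDJHDJHDDHFDJHDJHHFDDFHJDJHFHJDDDJHFHJDD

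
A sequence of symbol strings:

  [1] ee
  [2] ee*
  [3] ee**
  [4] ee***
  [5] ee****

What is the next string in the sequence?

Every step adds * to the end: s(k+1) = s(k)·*.
So the next term is ee****·*.

ee*****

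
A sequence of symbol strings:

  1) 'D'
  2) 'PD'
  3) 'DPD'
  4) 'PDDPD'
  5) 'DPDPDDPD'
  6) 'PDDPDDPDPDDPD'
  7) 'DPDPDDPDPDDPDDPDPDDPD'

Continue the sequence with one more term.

PDDPDDPDPDDPDDPDPDDPDPDDPDDPDPDDPD

This is a Fibonacci-style word recurrence s(k) = s(k−2)·s(k−1): e.g. D·PD = DPD.
So term 8 is PDDPDDPDPDDPD·DPDPDDPDPDDPDDPDPDDPD.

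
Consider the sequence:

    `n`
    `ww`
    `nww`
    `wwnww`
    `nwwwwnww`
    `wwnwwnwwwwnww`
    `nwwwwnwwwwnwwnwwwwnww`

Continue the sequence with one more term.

wwnwwnwwwwnwwnwwwwnwwwwnwwnwwwwnww

Each term (from the third on) is the two preceding terms concatenated in order: term 3 = n·ww = nww.
So term 8 is wwnwwnwwwwnww·nwwwwnwwwwnwwnwwwwnww.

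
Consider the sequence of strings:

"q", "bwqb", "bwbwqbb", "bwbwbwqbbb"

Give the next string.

s(k+1) = bw·s(k)·b, so each term gains bw as a prefix and b as a suffix.
So the next term is bw·bwbwbwqbbb·b.

bwbwbwbwqbbbb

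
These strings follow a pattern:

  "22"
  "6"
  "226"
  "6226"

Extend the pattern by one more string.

From term 3 onward, concatenate the second-to-last term with the last: 22·6 = 226, 6·226 = 6226, …
So term 5 is 226·6226.

2266226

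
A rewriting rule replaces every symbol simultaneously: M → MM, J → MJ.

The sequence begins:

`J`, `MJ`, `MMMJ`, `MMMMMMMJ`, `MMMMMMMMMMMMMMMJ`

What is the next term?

Rewriting the 16 symbols of MMMMMMMMMMMMMMMJ one by one yields MM MM MM MM MM MM MM MM MM MM MM MM MM MM MM MJ; concatenated:

MMMMMMMMMMMMMMMMMMMMMMMMMMMMMMMJ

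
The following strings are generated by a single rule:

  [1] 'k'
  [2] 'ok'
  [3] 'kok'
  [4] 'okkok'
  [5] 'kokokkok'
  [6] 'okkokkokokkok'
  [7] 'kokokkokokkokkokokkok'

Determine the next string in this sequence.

From term 3 onward, concatenate the second-to-last term with the last: k·ok = kok, ok·kok = okkok, …
Continuing: okkokkokokkok · kokokkokokkokkokokkok gives term 8.

okkokkokokkokkokokkokokkokkokokkok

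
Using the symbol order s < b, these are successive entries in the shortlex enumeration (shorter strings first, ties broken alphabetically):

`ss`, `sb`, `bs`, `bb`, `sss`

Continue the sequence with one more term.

ssb

Treat sss as a base-2 numeral over the given alphabet and add one, carrying through any trailing b's.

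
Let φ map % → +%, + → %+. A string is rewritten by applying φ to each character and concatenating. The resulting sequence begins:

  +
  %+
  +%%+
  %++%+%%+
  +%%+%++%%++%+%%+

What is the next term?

%++%+%%++%%+%++%+%%+%++%%++%+%%+

Replace each of the 16 characters of +%%+%++%%++%+%%+ in place — %+ +% +% %+ +% %+ %+ +% +% %+ %+ +% %+ +% +% %+ — and concatenate.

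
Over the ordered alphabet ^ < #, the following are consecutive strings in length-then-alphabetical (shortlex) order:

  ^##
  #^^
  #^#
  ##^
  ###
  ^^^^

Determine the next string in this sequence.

Treat ^^^^ as a base-2 numeral over the given alphabet and add one, carrying through any trailing #'s.

^^^#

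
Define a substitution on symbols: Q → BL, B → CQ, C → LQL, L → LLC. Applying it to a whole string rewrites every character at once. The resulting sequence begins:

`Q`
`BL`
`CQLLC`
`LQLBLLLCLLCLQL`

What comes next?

Rewriting the 14 symbols of LQLBLLLCLLCLQL one by one yields LLC BL LLC CQ LLC LLC LLC LQL LLC LLC LQL LLC BL LLC; concatenated:

LLCBLLLCCQLLCLLCLLCLQLLLCLLCLQLLLCBLLLC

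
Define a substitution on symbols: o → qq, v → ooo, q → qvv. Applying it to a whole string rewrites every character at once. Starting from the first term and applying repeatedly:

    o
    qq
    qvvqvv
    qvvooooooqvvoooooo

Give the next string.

Rewriting the 18 symbols of qvvooooooqvvoooooo one by one yields qvv ooo ooo qq qq qq qq qq qq qvv ooo ooo qq qq qq qq qq qq; concatenated:

qvvooooooqqqqqqqqqqqqqvvooooooqqqqqqqqqqqq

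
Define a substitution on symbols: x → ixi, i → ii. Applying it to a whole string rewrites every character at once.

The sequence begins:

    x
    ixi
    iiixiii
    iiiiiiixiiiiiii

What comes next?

φ(iiiiiiixiiiiiii) expands symbol-by-symbol to ii ii ii ii ii ii ii ixi ii ii ii ii ii ii ii; joining the 15 pieces gives the next term.

iiiiiiiiiiiiiiixiiiiiiiiiiiiiii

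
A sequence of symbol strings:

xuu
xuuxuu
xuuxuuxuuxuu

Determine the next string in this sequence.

xuuxuuxuuxuuxuuxuuxuuxuu

Each string is two copies of the previous one concatenated.
So the next term is two copies of xuuxuuxuuxuu.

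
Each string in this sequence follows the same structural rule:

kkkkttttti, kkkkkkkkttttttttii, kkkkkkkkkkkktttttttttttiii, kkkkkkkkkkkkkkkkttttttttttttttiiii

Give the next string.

Term n consists of 4n k's, followed by 3n+2 t's, followed by n i's (n = 1, 2, …).
Setting n = 5 gives 20, 17, 5 characters in each block.

kkkkkkkkkkkkkkkkkkkktttttttttttttttttiiiii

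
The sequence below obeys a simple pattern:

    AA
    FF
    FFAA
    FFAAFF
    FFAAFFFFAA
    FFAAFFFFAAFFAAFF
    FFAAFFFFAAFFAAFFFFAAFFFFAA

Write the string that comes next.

FFAAFFFFAAFFAAFFFFAAFFFFAAFFAAFFFFAAFFAAFF

This is a Fibonacci-style word recurrence s(k) = s(k−1)·s(k−2): e.g. FF·AA = FFAA.
Continuing: FFAAFFFFAAFFAAFFFFAAFFFFAA · FFAAFFFFAAFFAAFF gives term 8.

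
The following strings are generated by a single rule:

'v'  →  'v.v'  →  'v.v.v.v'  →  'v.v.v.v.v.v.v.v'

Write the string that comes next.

v.v.v.v.v.v.v.v.v.v.v.v.v.v.v.v

Each string is two copies of the previous one joined by '.'.
One more doubling of v.v.v.v.v.v.v.v gives the answer.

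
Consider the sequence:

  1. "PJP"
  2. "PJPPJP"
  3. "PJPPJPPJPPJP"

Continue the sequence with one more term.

Every step duplicates the string.
Doubling PJPPJPPJPPJP:

PJPPJPPJPPJPPJPPJPPJPPJP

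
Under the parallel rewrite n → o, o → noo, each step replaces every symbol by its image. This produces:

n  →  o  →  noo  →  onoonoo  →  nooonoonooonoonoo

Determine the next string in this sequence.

Rewriting the 17 symbols of nooonoonooonoonoo one by one yields o noo noo noo o noo noo o noo noo noo o noo noo o noo noo; concatenated:

onoonoonooonoonooonoonoonooonoonooonoonoo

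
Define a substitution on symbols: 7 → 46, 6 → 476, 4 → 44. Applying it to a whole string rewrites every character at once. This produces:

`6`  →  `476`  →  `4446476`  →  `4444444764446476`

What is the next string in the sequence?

Replace each of the 16 characters of 4444444764446476 in place — 44 44 44 44 44 44 44 46 476 44 44 44 476 44 46 476 — and concatenate.

44444444444444464764444444764446476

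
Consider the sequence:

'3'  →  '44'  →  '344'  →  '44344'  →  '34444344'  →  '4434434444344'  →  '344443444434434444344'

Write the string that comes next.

From term 3 onward, concatenate the second-to-last term with the last: 3·44 = 344, 44·344 = 44344, …
Continuing: 4434434444344 · 344443444434434444344 gives term 8.

4434434444344344443444434434444344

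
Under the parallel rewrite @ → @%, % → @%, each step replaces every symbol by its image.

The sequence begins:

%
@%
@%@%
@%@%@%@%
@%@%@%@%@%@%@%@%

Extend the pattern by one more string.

Replace each of the 16 characters of @%@%@%@%@%@%@%@% in place — @% @% @% @% @% @% @% @% @% @% @% @% @% @% @% @% — and concatenate.

@%@%@%@%@%@%@%@%@%@%@%@%@%@%@%@%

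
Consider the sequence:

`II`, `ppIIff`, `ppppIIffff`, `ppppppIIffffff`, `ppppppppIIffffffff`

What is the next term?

ppppppppppIIffffffffff

Each term wraps the previous one in pp on the left and ff on the right.
So the next term is pp·ppppppppIIffffffff·ff.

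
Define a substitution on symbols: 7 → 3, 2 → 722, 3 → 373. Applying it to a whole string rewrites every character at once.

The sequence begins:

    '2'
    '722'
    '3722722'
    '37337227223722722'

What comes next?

Rewriting the 17 symbols of 37337227223722722 one by one yields 373 3 373 373 3 722 722 3 722 722 373 3 722 722 3 722 722; concatenated:

37333733733722722372272237337227223722722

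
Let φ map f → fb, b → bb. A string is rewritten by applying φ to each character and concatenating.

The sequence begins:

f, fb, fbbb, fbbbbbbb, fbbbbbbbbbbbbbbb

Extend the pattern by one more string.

Applying the rule to each of the 16 symbols of fbbbbbbbbbbbbbbb gives the pieces fb bb bb bb bb bb bb bb bb bb bb bb bb bb bb bb, which concatenate to the answer.

fbbbbbbbbbbbbbbbbbbbbbbbbbbbbbbb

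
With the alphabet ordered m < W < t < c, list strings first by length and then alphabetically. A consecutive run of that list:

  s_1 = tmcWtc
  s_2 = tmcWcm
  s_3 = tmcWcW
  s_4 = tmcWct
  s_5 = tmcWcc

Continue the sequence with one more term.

tmctmm

Treat tmcWcc as a base-4 numeral over the given alphabet and add one, carrying through any trailing c's.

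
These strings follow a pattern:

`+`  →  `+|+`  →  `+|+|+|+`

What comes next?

Every step duplicates the string with '|' between the halves.
Doubling +|+|+|+ with '|' between the halves:

+|+|+|+|+|+|+|+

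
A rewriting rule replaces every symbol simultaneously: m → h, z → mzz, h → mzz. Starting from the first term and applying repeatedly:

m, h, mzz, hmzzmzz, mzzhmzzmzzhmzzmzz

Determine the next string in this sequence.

hmzzmzzmzzhmzzmzzhmzzmzzmzzhmzzmzzhmzzmzz

Replace each of the 17 characters of mzzhmzzmzzhmzzmzz in place — h mzz mzz mzz h mzz mzz h mzz mzz mzz h mzz mzz h mzz mzz — and concatenate.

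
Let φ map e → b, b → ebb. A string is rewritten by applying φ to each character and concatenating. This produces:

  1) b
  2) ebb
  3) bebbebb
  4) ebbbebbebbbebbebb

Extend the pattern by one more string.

Applying the rule to each of the 17 symbols of ebbbebbebbbebbebb gives the pieces b ebb ebb ebb b ebb ebb b ebb ebb ebb b ebb ebb b ebb ebb, which concatenate to the answer.

bebbebbebbbebbebbbebbebbebbbebbebbbebbebb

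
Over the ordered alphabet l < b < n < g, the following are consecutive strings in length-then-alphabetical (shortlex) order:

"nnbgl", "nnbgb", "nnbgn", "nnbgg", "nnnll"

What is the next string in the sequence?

nnnlb

Find the rightmost character of nnnll below g, bump it to the next letter, and reset everything to its right to l.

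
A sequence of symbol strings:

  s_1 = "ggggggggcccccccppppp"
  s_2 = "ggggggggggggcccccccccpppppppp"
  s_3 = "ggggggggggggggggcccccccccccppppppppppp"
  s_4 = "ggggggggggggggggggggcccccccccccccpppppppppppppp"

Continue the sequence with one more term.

Term n consists of 4n g's, followed by 2n+3 c's, followed by 3n-1 p's, where the shown terms are n = 2, 3, 4, 5.
Setting n = 6 gives 24, 15, 17 characters in each block.

ggggggggggggggggggggggggcccccccccccccccppppppppppppppppp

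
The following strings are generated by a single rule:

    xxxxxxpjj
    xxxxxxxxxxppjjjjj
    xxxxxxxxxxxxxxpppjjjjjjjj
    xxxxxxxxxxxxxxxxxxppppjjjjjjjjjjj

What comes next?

Reading off run lengths: x runs 6, 10, 14, 18; p runs 1, 2, 3, 4; j runs 2, 5, 8, 11 — each is linear in n (n = 1, 2, …).
At n = 5 the blocks have lengths 22, 5, 14.

xxxxxxxxxxxxxxxxxxxxxxpppppjjjjjjjjjjjjjj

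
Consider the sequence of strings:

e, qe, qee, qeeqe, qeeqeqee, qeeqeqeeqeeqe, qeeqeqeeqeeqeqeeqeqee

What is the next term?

qeeqeqeeqeeqeqeeqeqeeqeeqeqeeqeeqe

Each term (from the third on) is the previous term followed by the one before it: term 3 = qe·e = qee.
So term 8 is qeeqeqeeqeeqeqeeqeqee·qeeqeqeeqeeqe.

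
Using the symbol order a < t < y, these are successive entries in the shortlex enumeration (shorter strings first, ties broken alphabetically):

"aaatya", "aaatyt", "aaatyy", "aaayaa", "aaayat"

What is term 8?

aaaytt

Advancing 3 positions from aaayat through aaayat → aaayay → aaayta reaches term 8.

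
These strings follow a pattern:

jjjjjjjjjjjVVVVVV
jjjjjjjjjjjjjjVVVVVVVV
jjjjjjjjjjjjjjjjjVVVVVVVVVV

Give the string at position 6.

jjjjjjjjjjjjjjjjjjjjjjjjjjVVVVVVVVVVVVVVVV

Reading off run lengths: j runs 11, 14, 17; V runs 6, 8, 10 — each is linear in n, where the shown terms are n = 3, 4, 5.
At n = 8 the blocks have lengths 26, 16.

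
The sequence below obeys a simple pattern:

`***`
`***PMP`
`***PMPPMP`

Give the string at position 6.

Each term is the previous one with PMP appended.
From ***PMPPMP, 3 further steps: ***PMPPMP → ***PMPPMPPMP → ***PMPPMPPMPPMP → (answer).

***PMPPMPPMPPMPPMP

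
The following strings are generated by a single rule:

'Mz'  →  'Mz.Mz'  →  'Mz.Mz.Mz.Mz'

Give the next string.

Every step duplicates the string with '.' between the halves.
One more doubling of Mz.Mz.Mz.Mz gives the answer.

Mz.Mz.Mz.Mz.Mz.Mz.Mz.Mz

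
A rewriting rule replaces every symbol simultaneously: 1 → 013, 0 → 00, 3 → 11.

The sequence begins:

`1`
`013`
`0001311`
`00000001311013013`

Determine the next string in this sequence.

000000000000000131101301300013110001311

Replace each of the 17 characters of 00000001311013013 in place — 00 00 00 00 00 00 00 013 11 013 013 00 013 11 00 013 11 — and concatenate.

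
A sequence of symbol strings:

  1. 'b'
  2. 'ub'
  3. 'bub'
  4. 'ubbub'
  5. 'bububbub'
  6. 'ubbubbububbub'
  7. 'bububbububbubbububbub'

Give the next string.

From term 3 onward, concatenate the second-to-last term with the last: b·ub = bub, ub·bub = ubbub, …
The next term joins ubbubbububbub and bububbububbubbububbub.

ubbubbububbubbububbububbubbububbub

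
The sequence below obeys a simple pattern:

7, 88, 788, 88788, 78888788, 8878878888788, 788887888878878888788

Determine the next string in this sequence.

Each term (from the third on) is the two preceding terms concatenated in order: term 3 = 7·88 = 788.
The next term joins 8878878888788 and 788887888878878888788.

8878878888788788887888878878888788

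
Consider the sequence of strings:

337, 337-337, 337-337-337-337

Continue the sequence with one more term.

Every step duplicates the string with '-' between the halves.
So the next term is two copies of 337-337-337-337 with '-' between the halves.

337-337-337-337-337-337-337-337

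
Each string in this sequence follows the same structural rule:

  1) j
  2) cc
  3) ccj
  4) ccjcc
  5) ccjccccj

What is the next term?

ccjccccjccjcc

Each term (from the third on) is the previous term followed by the one before it: term 3 = cc·j = ccj.
The next term joins ccjccccj and ccjcc.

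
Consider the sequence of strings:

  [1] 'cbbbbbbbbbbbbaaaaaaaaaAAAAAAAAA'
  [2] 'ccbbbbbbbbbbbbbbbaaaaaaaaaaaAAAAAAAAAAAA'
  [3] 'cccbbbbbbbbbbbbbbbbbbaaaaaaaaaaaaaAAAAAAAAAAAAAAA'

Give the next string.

ccccbbbbbbbbbbbbbbbbbbbbbaaaaaaaaaaaaaaaAAAAAAAAAAAAAAAAAA

The n-th term is n-2 c's then 3n+3 b's then 2n+3 a's then 3n A's, where the shown terms are n = 3, 4, 5.
For the next term, n = 6, so the run lengths are 4, 21, 15, 18.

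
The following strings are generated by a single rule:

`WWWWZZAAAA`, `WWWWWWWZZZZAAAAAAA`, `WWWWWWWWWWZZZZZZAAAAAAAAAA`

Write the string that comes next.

The n-th term is 3n+1 W's then 2n Z's then 3n+1 A's (n = 1, 2, …).
For the next term, n = 4, so the run lengths are 13, 8, 13.

WWWWWWWWWWWWWZZZZZZZZAAAAAAAAAAAAA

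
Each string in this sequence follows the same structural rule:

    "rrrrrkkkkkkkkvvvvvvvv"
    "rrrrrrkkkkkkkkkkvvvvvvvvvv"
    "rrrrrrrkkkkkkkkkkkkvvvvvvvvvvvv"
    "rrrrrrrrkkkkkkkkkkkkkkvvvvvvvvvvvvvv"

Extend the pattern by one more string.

Reading off run lengths: r runs 5, 6, 7, 8; k runs 8, 10, 12, 14; v runs 8, 10, 12, 14 — each is linear in n, where the shown terms are n = 3, 4, 5, 6.
For the next term, n = 7, so the run lengths are 9, 16, 16.

rrrrrrrrrkkkkkkkkkkkkkkkkvvvvvvvvvvvvvvvv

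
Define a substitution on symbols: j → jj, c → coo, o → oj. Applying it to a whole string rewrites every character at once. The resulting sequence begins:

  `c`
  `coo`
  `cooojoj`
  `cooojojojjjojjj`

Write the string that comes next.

Applying the rule to each of the 15 symbols of cooojojojjjojjj gives the pieces coo oj oj oj jj oj jj oj jj jj jj oj jj jj jj, which concatenate to the answer.

cooojojojjjojjjojjjjjjjojjjjjjj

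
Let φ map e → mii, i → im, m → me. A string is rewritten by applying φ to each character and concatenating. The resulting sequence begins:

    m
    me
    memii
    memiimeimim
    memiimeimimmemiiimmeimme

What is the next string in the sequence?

Rewriting the 24 symbols of memiimeimimmemiiimmeimme one by one yields me mii me im im me mii im me im me me mii me im im im me me mii im me me mii; concatenated:

memiimeimimmemiiimmeimmememiimeimimimmememiiimmememii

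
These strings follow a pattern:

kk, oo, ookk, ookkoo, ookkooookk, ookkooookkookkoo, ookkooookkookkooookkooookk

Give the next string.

Each term (from the third on) is the previous term followed by the one before it: term 3 = oo·kk = ookk.
The next term joins ookkooookkookkooookkooookk and ookkooookkookkoo.

ookkooookkookkooookkooookkookkooookkookkoo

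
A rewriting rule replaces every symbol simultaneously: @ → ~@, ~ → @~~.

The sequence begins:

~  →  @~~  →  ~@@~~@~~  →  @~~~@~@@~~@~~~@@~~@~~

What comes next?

Applying the rule to each of the 21 symbols of @~~~@~@@~~@~~~@@~~@~~ gives the pieces ~@ @~~ @~~ @~~ ~@ @~~ ~@ ~@ @~~ @~~ ~@ @~~ @~~ @~~ ~@ ~@ @~~ @~~ ~@ @~~ @~~, which concatenate to the answer.

~@@~~@~~@~~~@@~~~@~@@~~@~~~@@~~@~~@~~~@~@@~~@~~~@@~~@~~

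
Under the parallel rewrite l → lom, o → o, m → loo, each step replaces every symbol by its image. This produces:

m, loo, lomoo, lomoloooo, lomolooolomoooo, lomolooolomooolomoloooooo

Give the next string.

lomolooolomooolomolooooolomolooolomoooooo

Applying the rule to each of the 25 symbols of lomolooolomooolomoloooooo gives the pieces lom o loo o lom o o o lom o loo o o o lom o loo o lom o o o o o o, which concatenate to the answer.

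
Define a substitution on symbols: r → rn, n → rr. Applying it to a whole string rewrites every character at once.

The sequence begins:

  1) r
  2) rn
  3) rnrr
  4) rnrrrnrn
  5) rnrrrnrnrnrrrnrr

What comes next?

Applying the rule to each of the 16 symbols of rnrrrnrnrnrrrnrr gives the pieces rn rr rn rn rn rr rn rr rn rr rn rn rn rr rn rn, which concatenate to the answer.

rnrrrnrnrnrrrnrrrnrrrnrnrnrrrnrn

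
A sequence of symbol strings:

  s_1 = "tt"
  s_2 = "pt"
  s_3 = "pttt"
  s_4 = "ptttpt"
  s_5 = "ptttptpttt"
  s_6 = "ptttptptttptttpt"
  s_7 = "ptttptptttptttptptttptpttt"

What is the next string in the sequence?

ptttptptttptttptptttptptttptttptptttptttpt

Each term (from the third on) is the previous term followed by the one before it: term 3 = pt·tt = pttt.
The next term joins ptttptptttptttptptttptpttt and ptttptptttptttpt.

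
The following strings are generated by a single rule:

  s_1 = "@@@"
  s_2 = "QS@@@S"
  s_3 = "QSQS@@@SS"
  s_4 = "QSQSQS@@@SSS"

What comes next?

Every step adds QS to the front and S to the end of the previous string.
One more step from QSQSQS@@@SSS gives the answer.

QSQSQSQS@@@SSSS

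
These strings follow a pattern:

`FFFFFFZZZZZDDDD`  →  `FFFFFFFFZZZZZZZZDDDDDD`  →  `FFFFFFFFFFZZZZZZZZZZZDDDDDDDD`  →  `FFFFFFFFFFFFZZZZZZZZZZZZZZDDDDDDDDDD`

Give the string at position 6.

FFFFFFFFFFFFFFFFZZZZZZZZZZZZZZZZZZZZDDDDDDDDDDDDDD

Term n consists of 2n+2 F's, followed by 3n-1 Z's, followed by 2n D's, where the shown terms are n = 2, 3, 4, 5.
Setting n = 7 gives 16, 20, 14 characters in each block.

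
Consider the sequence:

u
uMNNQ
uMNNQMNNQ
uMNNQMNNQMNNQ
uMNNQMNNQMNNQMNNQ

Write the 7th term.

Every step adds MNNQ to the end: s(k+1) = s(k)·MNNQ.
From uMNNQMNNQMNNQMNNQ, 2 further steps: uMNNQMNNQMNNQMNNQ → uMNNQMNNQMNNQMNNQMNNQ → (answer).

uMNNQMNNQMNNQMNNQMNNQMNNQ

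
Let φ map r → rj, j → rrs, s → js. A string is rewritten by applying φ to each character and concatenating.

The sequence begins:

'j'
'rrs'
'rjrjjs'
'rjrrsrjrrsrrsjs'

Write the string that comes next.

Applying the rule to each of the 15 symbols of rjrrsrjrrsrrsjs gives the pieces rj rrs rj rj js rj rrs rj rj js rj rj js rrs js, which concatenate to the answer.

rjrrsrjrjjsrjrrsrjrjjsrjrjjsrrsjs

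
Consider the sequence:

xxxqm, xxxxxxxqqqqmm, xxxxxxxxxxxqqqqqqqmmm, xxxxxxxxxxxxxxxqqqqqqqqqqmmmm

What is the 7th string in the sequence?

Each string has the form x^{4n-1} q^{3n-2} m^{n} (n = 1, 2, …).
Setting n = 7 gives 27, 19, 7 characters in each block.

xxxxxxxxxxxxxxxxxxxxxxxxxxxqqqqqqqqqqqqqqqqqqqmmmmmmm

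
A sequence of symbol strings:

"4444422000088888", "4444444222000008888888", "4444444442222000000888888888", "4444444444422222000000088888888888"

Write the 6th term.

4444444444444442222222000000000888888888888888

The n-th term is 2n+1 4's then n 2's then n+2 0's then 2n+1 8's, where the shown terms are n = 2, 3, 4, 5.
For term 6, n = 7, so the run lengths are 15, 7, 9, 15.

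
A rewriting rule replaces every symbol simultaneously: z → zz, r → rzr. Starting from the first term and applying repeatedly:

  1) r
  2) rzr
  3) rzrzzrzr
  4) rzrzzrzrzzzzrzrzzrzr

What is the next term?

Rewriting the 20 symbols of rzrzzrzrzzzzrzrzzrzr one by one yields rzr zz rzr zz zz rzr zz rzr zz zz zz zz rzr zz rzr zz zz rzr zz rzr; concatenated:

rzrzzrzrzzzzrzrzzrzrzzzzzzzzrzrzzrzrzzzzrzrzzrzr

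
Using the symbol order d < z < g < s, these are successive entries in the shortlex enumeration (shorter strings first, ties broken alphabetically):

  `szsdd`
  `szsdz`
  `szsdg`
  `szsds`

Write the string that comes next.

Find the rightmost character of szsds below s, bump it to the next letter, and reset everything to its right to d.

szszd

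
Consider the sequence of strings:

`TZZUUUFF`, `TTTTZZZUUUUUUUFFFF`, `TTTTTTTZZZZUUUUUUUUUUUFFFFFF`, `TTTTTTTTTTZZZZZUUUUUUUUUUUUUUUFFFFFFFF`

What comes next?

TTTTTTTTTTTTTZZZZZZUUUUUUUUUUUUUUUUUUUFFFFFFFFFF

Reading off run lengths: T runs 1, 4, 7, 10; Z runs 2, 3, 4, 5; U runs 3, 7, 11, 15; F runs 2, 4, 6, 8 — each is linear in n (n = 1, 2, …).
At n = 5 the blocks have lengths 13, 6, 19, 10.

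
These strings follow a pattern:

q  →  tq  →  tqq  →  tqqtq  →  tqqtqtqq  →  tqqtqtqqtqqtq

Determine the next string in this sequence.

tqqtqtqqtqqtqtqqtqtqq

This is a Fibonacci-style word recurrence s(k) = s(k−1)·s(k−2): e.g. tq·q = tqq.
So term 7 is tqqtqtqqtqqtq·tqqtqtqq.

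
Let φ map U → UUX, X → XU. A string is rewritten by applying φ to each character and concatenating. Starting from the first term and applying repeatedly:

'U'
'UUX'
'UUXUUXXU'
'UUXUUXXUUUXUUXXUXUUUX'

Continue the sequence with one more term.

UUXUUXXUUUXUUXXUXUUUXUUXUUXXUUUXUUXXUXUUUXXUUUXUUXUUXXU

φ(UUXUUXXUUUXUUXXUXUUUX) expands symbol-by-symbol to UUX UUX XU UUX UUX XU XU UUX UUX UUX XU UUX UUX XU XU UUX XU UUX UUX UUX XU; joining the 21 pieces gives the next term.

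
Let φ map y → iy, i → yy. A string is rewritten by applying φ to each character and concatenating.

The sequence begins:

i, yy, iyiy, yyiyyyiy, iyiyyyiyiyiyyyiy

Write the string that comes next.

Applying the rule to each of the 16 symbols of iyiyyyiyiyiyyyiy gives the pieces yy iy yy iy iy iy yy iy yy iy yy iy iy iy yy iy, which concatenate to the answer.

yyiyyyiyiyiyyyiyyyiyyyiyiyiyyyiy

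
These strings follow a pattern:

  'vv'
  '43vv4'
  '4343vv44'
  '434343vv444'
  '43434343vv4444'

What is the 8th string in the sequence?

43434343434343vv4444444

s(k+1) = 43·s(k)·4, so each term gains 43 as a prefix and 4 as a suffix.
From 43434343vv4444, 3 further steps: 43434343vv4444 → 4343434343vv44444 → 434343434343vv444444 → (answer).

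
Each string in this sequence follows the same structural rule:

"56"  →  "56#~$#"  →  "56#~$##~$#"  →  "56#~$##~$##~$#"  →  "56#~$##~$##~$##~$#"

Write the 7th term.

Each term is the previous one with #~$# appended.
From 56#~$##~$##~$##~$#, 2 further steps: 56#~$##~$##~$##~$# → 56#~$##~$##~$##~$##~$# → (answer).

56#~$##~$##~$##~$##~$##~$#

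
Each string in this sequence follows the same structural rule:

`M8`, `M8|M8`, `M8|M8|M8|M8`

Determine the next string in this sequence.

Each string is two copies of the previous one joined by '|'.
Doubling M8|M8|M8|M8 with '|' between the halves:

M8|M8|M8|M8|M8|M8|M8|M8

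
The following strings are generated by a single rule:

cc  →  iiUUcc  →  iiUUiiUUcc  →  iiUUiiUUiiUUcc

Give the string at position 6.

iiUUiiUUiiUUiiUUiiUUcc

Each term is the previous one with iiUU prepended.
From iiUUiiUUiiUUcc, 2 further steps: iiUUiiUUiiUUcc → iiUUiiUUiiUUiiUUcc → (answer).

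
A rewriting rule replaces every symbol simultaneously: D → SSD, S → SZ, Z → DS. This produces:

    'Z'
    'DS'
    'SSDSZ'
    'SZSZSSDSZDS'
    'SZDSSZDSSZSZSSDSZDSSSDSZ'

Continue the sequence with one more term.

SZDSSSDSZSZDSSSDSZSZDSSZDSSZSZSSDSZDSSSDSZSZSZSSDSZDS

Applying the rule to each of the 24 symbols of SZDSSZDSSZSZSSDSZDSSSDSZ gives the pieces SZ DS SSD SZ SZ DS SSD SZ SZ DS SZ DS SZ SZ SSD SZ DS SSD SZ SZ SZ SSD SZ DS, which concatenate to the answer.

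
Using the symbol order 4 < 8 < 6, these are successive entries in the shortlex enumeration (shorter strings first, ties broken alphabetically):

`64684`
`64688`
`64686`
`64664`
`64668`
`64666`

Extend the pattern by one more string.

68444

The successor of 64666 increments the rightmost position that isn't already 6 and resets every position after it to 4.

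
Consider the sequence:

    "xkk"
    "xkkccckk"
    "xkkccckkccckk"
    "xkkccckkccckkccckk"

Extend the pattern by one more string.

xkkccckkccckkccckkccckk

Every step adds ccckk to the end: s(k+1) = s(k)·ccckk.
One more step from xkkccckkccckkccckk gives the answer.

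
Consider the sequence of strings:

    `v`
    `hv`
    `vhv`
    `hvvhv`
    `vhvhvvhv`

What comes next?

This is a Fibonacci-style word recurrence s(k) = s(k−2)·s(k−1): e.g. v·hv = vhv.
The next term joins hvvhv and vhvhvvhv.

hvvhvvhvhvvhv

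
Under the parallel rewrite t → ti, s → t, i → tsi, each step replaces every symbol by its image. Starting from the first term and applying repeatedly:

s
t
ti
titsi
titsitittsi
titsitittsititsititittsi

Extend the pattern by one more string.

Rewriting the 24 symbols of titsitittsititsititittsi one by one yields ti tsi ti t tsi ti tsi ti ti t tsi ti tsi ti t tsi ti tsi ti tsi ti ti t tsi; concatenated:

titsitittsititsititittsititsitittsititsititsititittsi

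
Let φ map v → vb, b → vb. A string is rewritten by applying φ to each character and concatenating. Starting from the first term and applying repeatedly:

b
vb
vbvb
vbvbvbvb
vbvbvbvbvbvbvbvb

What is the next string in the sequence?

φ(vbvbvbvbvbvbvbvb) expands symbol-by-symbol to vb vb vb vb vb vb vb vb vb vb vb vb vb vb vb vb; joining the 16 pieces gives the next term.

vbvbvbvbvbvbvbvbvbvbvbvbvbvbvbvb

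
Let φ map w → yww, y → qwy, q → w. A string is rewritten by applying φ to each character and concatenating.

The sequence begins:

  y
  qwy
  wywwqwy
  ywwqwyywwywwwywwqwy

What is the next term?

Rewriting the 19 symbols of ywwqwyywwywwwywwqwy one by one yields qwy yww yww w yww qwy qwy yww yww qwy yww yww yww qwy yww yww w yww qwy; concatenated:

qwyywwywwwywwqwyqwyywwywwqwyywwywwywwqwyywwywwwywwqwy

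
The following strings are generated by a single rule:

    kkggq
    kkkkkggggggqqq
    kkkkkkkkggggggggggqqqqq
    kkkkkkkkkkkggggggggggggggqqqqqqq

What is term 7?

kkkkkkkkkkkkkkkkkkkkggggggggggggggggggggggggggqqqqqqqqqqqqq

Reading off run lengths: k runs 2, 5, 8, 11; g runs 2, 6, 10, 14; q runs 1, 3, 5, 7 — each is linear in n (n = 1, 2, …).
Setting n = 7 gives 20, 26, 13 characters in each block.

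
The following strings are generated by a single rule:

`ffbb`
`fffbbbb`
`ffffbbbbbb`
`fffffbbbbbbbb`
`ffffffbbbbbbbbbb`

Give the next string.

Term n consists of n+1 f's, followed by 2n b's (n = 1, 2, …).
At n = 6 the blocks have lengths 7, 12.

fffffffbbbbbbbbbbbb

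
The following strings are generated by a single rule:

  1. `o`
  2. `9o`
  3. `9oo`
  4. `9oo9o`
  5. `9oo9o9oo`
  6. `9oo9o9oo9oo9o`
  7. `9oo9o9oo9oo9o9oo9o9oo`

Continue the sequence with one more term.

From term 3 onward, concatenate the last term with the second-to-last: 9o·o = 9oo, 9oo·9o = 9oo9o, …
So term 8 is 9oo9o9oo9oo9o9oo9o9oo·9oo9o9oo9oo9o.

9oo9o9oo9oo9o9oo9o9oo9oo9o9oo9oo9o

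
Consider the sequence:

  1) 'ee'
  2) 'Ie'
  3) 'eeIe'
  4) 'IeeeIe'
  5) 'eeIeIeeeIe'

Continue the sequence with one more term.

IeeeIeeeIeIeeeIe

Each term (from the third on) is the two preceding terms concatenated in order: term 3 = ee·Ie = eeIe.
So term 6 is IeeeIe·eeIeIeeeIe.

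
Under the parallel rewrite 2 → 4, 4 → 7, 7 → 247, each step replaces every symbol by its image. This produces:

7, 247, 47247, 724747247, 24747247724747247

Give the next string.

Applying the rule to each of the 17 symbols of 24747247724747247 gives the pieces 4 7 247 7 247 4 7 247 247 4 7 247 7 247 4 7 247, which concatenate to the answer.

4724772474724724747247724747247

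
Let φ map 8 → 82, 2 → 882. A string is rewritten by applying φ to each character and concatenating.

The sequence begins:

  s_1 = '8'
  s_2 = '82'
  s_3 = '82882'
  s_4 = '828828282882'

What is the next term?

Apply φ to 828828282882 symbol by symbol: 8→82, 2→882, 8→82, 8→82, 2→882, 8→82, 2→882, 8→82, 2→882, 8→82, 8→82, 2→882; joined: 82 882 82 82 882 82 882 82 882 82 82 882.

82882828288282882828828282882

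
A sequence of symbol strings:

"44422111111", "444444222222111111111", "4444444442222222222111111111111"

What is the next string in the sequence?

The n-th term is 3n 4's then 4n-2 2's then 3n+3 1's (n = 1, 2, …).
Setting n = 4 gives 12, 14, 15 characters in each block.

44444444444422222222222222111111111111111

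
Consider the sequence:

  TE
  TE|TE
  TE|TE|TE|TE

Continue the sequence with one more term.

Every step duplicates the string with '|' between the halves.
Doubling TE|TE|TE|TE with '|' between the halves:

TE|TE|TE|TE|TE|TE|TE|TE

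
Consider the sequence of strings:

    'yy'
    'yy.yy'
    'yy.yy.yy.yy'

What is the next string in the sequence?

Every step duplicates the string with '.' between the halves.
So the next term is two copies of yy.yy.yy.yy with '.' between the halves.

yy.yy.yy.yy.yy.yy.yy.yy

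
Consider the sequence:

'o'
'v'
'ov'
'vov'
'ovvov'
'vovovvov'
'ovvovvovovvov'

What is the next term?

vovovvovovvovvovovvov

From term 3 onward, concatenate the second-to-last term with the last: o·v = ov, v·ov = vov, …
The next term joins vovovvov and ovvovvovovvov.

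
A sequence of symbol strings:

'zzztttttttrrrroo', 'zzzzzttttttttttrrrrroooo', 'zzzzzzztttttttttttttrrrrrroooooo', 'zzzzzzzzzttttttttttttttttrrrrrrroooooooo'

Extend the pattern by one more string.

Term n consists of 2n-1 z's, followed by 3n+1 t's, followed by n+2 r's, followed by 2n-2 o's, where the shown terms are n = 2, 3, 4, 5.
Setting n = 6 gives 11, 19, 8, 10 characters in each block.

zzzzzzzzzzztttttttttttttttttttrrrrrrrroooooooooo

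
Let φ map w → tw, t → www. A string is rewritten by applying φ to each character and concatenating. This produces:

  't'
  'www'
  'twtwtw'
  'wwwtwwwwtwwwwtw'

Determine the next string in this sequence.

twtwtwwwwtwtwtwtwwwwtwtwtwtwwwwtw

Applying the rule to each of the 15 symbols of wwwtwwwwtwwwwtw gives the pieces tw tw tw www tw tw tw tw www tw tw tw tw www tw, which concatenate to the answer.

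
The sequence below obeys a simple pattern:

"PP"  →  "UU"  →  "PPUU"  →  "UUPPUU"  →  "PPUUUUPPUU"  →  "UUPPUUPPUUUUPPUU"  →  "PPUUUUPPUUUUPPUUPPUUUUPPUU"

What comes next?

UUPPUUPPUUUUPPUUPPUUUUPPUUUUPPUUPPUUUUPPUU

From term 3 onward, concatenate the second-to-last term with the last: PP·UU = PPUU, UU·PPUU = UUPPUU, …
So term 8 is UUPPUUPPUUUUPPUU·PPUUUUPPUUUUPPUUPPUUUUPPUU.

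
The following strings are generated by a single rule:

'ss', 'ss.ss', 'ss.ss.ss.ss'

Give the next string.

Each string is two copies of the previous one joined by '.'.
Doubling ss.ss.ss.ss with '.' between the halves:

ss.ss.ss.ss.ss.ss.ss.ss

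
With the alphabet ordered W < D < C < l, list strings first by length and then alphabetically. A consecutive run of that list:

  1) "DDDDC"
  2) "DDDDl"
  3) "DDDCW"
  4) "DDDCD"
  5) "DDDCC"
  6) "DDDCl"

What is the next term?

DDDlW

Treat DDDCl as a base-4 numeral over the given alphabet and add one, carrying through any trailing l's.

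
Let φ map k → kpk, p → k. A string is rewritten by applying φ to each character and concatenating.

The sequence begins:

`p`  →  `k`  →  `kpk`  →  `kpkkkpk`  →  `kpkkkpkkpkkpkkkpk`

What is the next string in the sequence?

Rewriting the 17 symbols of kpkkkpkkpkkpkkkpk one by one yields kpk k kpk kpk kpk k kpk kpk k kpk kpk k kpk kpk kpk k kpk; concatenated:

kpkkkpkkpkkpkkkpkkpkkkpkkpkkkpkkpkkpkkkpk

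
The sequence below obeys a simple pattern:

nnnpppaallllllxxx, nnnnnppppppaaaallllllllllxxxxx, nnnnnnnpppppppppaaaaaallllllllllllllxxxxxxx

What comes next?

nnnnnnnnnppppppppppppaaaaaaaallllllllllllllllllxxxxxxxxx

The n-th term is 2n+1 n's then 3n p's then 2n a's then 4n+2 l's then 2n+1 x's (n = 1, 2, …).
Setting n = 4 gives 9, 12, 8, 18, 9 characters in each block.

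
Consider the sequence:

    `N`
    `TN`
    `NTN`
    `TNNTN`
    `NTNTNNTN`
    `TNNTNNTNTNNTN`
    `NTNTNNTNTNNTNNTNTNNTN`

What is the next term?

TNNTNNTNTNNTNNTNTNNTNTNNTNNTNTNNTN

Each term (from the third on) is the two preceding terms concatenated in order: term 3 = N·TN = NTN.
The next term joins TNNTNNTNTNNTN and NTNTNNTNTNNTNNTNTNNTN.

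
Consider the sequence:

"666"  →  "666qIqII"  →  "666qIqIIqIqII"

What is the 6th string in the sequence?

666qIqIIqIqIIqIqIIqIqIIqIqII

Each term is the previous one with qIqII appended.
From 666qIqIIqIqII, 3 further steps: 666qIqIIqIqII → 666qIqIIqIqIIqIqII → 666qIqIIqIqIIqIqIIqIqII → (answer).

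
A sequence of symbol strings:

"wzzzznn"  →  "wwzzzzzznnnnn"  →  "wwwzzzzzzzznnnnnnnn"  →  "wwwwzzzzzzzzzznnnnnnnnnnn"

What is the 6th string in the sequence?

wwwwwwzzzzzzzzzzzzzznnnnnnnnnnnnnnnnn

Term n consists of n w's, followed by 2n+2 z's, followed by 3n-1 n's (n = 1, 2, …).
At n = 6 the blocks have lengths 6, 14, 17.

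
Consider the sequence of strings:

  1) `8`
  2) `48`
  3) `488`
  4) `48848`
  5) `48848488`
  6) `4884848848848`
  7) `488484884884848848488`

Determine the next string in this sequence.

4884848848848488484884884848848848

This is a Fibonacci-style word recurrence s(k) = s(k−1)·s(k−2): e.g. 48·8 = 488.
So term 8 is 488484884884848848488·4884848848848.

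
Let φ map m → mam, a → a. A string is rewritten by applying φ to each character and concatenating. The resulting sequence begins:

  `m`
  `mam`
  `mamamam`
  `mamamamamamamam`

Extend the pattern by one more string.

Rewriting the 15 symbols of mamamamamamamam one by one yields mam a mam a mam a mam a mam a mam a mam a mam; concatenated:

mamamamamamamamamamamamamamamam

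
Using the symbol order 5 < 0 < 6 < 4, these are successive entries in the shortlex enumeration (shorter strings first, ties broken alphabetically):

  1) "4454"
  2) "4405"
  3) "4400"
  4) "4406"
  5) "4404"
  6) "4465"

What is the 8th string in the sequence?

4466

Continuing the enumeration 2 steps past 4465: 4465 → 4460 → (answer).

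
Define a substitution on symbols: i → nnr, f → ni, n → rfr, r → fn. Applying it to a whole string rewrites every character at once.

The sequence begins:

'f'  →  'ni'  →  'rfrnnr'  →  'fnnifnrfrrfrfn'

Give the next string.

Rewriting the 14 symbols of fnnifnrfrrfrfn one by one yields ni rfr rfr nnr ni rfr fn ni fn fn ni fn ni rfr; concatenated:

nirfrrfrnnrnirfrfnnifnfnnifnnirfr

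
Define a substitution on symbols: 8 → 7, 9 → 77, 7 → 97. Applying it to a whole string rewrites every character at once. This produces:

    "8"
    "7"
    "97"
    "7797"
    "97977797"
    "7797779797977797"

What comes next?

Rewriting the 16 symbols of 7797779797977797 one by one yields 97 97 77 97 97 97 77 97 77 97 77 97 97 97 77 97; concatenated:

97977797979777977797779797977797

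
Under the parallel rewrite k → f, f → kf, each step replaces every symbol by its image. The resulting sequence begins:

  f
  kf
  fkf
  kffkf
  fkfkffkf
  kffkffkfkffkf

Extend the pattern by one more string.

φ(kffkffkfkffkf) expands symbol-by-symbol to f kf kf f kf kf f kf f kf kf f kf; joining the 13 pieces gives the next term.

fkfkffkfkffkffkfkffkf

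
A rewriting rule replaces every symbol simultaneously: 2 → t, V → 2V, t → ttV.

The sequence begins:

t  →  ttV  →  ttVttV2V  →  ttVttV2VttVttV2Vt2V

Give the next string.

Applying the rule to each of the 19 symbols of ttVttV2VttVttV2Vt2V gives the pieces ttV ttV 2V ttV ttV 2V t 2V ttV ttV 2V ttV ttV 2V t 2V ttV t 2V, which concatenate to the answer.

ttVttV2VttVttV2Vt2VttVttV2VttVttV2Vt2VttVt2V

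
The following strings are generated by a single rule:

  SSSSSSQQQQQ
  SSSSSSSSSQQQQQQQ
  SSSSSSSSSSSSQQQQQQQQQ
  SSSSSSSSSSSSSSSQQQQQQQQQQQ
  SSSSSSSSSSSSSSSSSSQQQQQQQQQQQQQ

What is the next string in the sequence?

Reading off run lengths: S runs 6, 9, 12, 15, 18; Q runs 5, 7, 9, 11, 13 — each is linear in n, where the shown terms are n = 2, 3, 4, 5, 6.
Setting n = 7 gives 21, 15 characters in each block.

SSSSSSSSSSSSSSSSSSSSSQQQQQQQQQQQQQQQ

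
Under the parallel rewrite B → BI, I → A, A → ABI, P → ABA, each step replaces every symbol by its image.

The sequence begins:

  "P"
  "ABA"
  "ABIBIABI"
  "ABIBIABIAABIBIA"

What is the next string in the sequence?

ABIBIABIAABIBIAABIABIBIABIAABI

φ(ABIBIABIAABIBIA) expands symbol-by-symbol to ABI BI A BI A ABI BI A ABI ABI BI A BI A ABI; joining the 15 pieces gives the next term.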